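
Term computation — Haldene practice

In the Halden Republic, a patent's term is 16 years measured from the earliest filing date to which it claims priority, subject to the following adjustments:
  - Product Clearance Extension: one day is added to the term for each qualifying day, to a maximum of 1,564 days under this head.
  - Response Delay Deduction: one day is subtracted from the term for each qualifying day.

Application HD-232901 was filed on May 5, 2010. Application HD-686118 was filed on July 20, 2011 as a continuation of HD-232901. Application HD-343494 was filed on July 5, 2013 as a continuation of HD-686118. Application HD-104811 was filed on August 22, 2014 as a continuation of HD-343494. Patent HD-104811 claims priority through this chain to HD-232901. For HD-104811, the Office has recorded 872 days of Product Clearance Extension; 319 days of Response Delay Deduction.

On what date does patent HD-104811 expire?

Earliest priority filing: 5 May 2010.
Base term: 5 May 2010 + 16 years → 5 May 2026.
Product Clearance Extension: 872 days (within the 1564-day cap) → +872 days → 23 September 2028.
Response Delay Deduction: −319 days → 9 November 2027.

2027-11-09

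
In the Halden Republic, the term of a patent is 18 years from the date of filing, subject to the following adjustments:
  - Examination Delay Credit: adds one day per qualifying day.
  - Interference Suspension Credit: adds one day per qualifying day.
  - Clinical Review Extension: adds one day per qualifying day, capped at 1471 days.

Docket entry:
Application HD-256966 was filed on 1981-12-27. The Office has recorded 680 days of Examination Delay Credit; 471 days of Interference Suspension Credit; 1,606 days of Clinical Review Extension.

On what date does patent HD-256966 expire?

March 2, 2007

Base term: filing date + 18 years → 27 December 1999.
Examination Delay Credit: +680 days → 6 November 2001.
Interference Suspension Credit: +471 days → 20 February 2003.
Clinical Review Extension: 1606 days claimed exceeds the 1471-day cap, so +1471 days → 2 March 2007.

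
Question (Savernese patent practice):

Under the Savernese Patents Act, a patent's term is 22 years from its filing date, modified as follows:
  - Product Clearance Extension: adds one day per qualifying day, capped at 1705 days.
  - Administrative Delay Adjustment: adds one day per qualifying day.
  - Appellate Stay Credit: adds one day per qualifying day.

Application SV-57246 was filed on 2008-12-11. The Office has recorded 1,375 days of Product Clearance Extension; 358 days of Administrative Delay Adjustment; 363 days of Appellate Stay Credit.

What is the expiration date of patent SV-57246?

Base term: filing date + 22 years → 11 December 2030.
Product Clearance Extension: 1375 days (within the 1705-day cap) → +1375 days → 16 September 2034.
Administrative Delay Adjustment: +358 days → 9 September 2035.
Appellate Stay Credit: +363 days → 6 September 2036.

September 6, 2036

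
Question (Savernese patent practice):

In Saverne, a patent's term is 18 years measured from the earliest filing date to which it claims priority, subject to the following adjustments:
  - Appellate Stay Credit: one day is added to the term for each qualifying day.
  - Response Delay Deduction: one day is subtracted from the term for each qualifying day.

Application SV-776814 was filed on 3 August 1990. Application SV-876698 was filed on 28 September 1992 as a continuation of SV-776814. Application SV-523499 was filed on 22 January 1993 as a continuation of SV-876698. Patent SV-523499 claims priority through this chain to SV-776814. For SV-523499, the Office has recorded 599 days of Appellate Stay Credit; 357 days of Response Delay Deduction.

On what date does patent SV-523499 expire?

Earliest priority filing: 3 August 1990.
Base term: 3 August 1990 + 18 years → 3 August 2008.
Appellate Stay Credit: +599 days → 25 March 2010.
Response Delay Deduction: −357 days → 2 April 2009.

April 2, 2009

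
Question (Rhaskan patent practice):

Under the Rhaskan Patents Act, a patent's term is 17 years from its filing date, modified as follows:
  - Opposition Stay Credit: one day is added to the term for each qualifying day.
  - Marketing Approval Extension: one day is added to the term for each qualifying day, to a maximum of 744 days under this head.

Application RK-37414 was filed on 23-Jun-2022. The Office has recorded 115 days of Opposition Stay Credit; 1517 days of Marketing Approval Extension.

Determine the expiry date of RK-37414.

2041-10-29

Base term: filing date + 17 years → 23 June 2039.
Opposition Stay Credit: +115 days → 16 October 2039.
Marketing Approval Extension: 1517 days claimed exceeds the 744-day cap, so +744 days → 29 October 2041.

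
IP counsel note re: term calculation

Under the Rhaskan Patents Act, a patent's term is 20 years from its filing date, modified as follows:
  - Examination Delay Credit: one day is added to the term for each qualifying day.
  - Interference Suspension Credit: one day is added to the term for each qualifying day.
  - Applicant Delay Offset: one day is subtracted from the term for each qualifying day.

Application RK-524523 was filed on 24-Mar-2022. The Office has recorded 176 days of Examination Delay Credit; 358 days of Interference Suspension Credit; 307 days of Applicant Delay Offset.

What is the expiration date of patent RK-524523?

2042-11-06

Base term: filing date + 20 years → 24 March 2042.
Examination Delay Credit: +176 days → 16 September 2042.
Interference Suspension Credit: +358 days → 9 September 2043.
Applicant Delay Offset: −307 days → 6 November 2042.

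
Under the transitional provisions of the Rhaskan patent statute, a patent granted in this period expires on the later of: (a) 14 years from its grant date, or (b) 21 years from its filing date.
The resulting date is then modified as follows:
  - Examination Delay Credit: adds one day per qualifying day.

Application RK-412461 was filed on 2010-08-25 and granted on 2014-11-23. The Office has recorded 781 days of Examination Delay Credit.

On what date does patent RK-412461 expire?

October 14, 2033

(a) grant + 14 years → 23 November 2028.
(b) filing + 21 years → 25 August 2031.
Later of the two: 25 August 2031.
Examination Delay Credit: +781 days → 14 October 2033.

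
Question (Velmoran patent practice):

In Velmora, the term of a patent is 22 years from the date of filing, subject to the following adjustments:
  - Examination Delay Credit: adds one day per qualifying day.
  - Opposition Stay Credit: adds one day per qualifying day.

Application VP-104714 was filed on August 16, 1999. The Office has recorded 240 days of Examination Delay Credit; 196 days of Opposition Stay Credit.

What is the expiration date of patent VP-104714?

Base term: filing date + 22 years → 16 August 2021.
Examination Delay Credit: +240 days → 13 April 2022.
Opposition Stay Credit: +196 days → 26 October 2022.

October 26, 2022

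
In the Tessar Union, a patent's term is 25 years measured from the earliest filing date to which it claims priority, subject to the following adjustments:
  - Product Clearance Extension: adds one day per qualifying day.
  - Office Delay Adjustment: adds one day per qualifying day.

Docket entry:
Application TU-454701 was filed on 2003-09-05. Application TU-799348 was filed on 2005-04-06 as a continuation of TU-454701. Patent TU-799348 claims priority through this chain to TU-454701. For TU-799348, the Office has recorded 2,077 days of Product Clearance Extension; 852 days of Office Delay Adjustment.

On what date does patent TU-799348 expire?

Earliest priority filing: 5 September 2003.
Base term: 5 September 2003 + 25 years → 5 September 2028.
Product Clearance Extension: +2077 days → 14 May 2034.
Office Delay Adjustment: +852 days → 12 September 2036.

2036-09-12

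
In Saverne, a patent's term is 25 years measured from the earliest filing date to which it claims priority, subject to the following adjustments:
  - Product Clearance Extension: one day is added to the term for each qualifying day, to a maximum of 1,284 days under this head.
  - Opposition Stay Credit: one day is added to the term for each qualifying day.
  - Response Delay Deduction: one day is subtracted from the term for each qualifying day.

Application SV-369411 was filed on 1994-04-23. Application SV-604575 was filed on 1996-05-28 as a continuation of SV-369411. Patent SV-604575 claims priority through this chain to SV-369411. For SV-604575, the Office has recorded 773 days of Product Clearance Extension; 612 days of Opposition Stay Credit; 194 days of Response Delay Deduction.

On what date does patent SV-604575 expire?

2022-07-27

Earliest priority filing: 23 April 1994.
Base term: 23 April 1994 + 25 years → 23 April 2019.
Product Clearance Extension: 773 days (within the 1284-day cap) → +773 days → 4 June 2021.
Opposition Stay Credit: +612 days → 6 February 2023.
Response Delay Deduction: −194 days → 27 July 2022.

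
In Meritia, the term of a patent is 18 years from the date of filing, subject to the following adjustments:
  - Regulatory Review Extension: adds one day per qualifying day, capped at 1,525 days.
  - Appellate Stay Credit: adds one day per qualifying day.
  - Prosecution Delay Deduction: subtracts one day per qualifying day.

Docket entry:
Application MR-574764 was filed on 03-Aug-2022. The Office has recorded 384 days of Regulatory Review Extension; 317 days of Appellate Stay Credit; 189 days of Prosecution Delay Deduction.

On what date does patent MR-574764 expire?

2041-12-28

Base term: filing date + 18 years → 3 August 2040.
Regulatory Review Extension: 384 days (within the 1525-day cap) → +384 days → 22 August 2041.
Appellate Stay Credit: +317 days → 5 July 2042.
Prosecution Delay Deduction: −189 days → 28 December 2041.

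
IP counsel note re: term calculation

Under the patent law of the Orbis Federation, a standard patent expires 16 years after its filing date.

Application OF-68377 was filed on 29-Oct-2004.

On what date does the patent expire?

2020-10-29

Filing date + 16 years → 29 October 2020.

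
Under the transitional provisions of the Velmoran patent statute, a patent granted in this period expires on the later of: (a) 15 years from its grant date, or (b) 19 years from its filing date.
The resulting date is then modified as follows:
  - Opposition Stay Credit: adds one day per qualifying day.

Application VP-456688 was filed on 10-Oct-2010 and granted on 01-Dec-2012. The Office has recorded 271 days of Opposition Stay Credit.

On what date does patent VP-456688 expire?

(a) grant + 15 years → 1 December 2027.
(b) filing + 19 years → 10 October 2029.
Later of the two: 10 October 2029.
Opposition Stay Credit: +271 days → 8 July 2030.

July 8, 2030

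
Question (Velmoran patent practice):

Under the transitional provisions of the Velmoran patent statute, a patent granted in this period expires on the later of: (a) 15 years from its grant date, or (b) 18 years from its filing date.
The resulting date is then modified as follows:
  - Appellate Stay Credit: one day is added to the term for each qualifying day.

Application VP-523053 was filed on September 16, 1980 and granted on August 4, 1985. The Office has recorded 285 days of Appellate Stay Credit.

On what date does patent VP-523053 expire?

(a) grant + 15 years → 4 August 2000.
(b) filing + 18 years → 16 September 1998.
Later of the two: 4 August 2000.
Appellate Stay Credit: +285 days → 16 May 2001.

May 16, 2001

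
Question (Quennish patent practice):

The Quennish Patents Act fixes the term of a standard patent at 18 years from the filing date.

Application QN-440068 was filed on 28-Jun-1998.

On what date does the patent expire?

Filing date + 18 years → 28 June 2016.

June 28, 2016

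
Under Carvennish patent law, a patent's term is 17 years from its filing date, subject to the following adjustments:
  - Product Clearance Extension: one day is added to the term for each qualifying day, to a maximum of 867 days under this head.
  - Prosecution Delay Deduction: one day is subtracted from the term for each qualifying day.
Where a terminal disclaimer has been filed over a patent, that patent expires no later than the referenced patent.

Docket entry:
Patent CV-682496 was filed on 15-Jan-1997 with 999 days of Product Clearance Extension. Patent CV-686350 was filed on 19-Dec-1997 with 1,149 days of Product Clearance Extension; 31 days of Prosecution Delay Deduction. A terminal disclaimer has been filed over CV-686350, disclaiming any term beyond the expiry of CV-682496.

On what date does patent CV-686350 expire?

May 31, 2016

Natural term of CV-686350:
  Base: filing + 17 years → 19 December 2014.
  Product Clearance Extension: 1149 days claimed exceeds the 867-day cap, so +867 days → 4 May 2017.
  Prosecution Delay Deduction: −31 days → 3 April 2017.
Expiry of referenced patent CV-682496:
  Base: filing + 17 years → 15 January 2014.
  Product Clearance Extension: 999 days claimed exceeds the 867-day cap, so +867 days → 31 May 2016.
Terminal disclaimer: CV-686350 expires on the earlier of 3 April 2017 and 31 May 2016.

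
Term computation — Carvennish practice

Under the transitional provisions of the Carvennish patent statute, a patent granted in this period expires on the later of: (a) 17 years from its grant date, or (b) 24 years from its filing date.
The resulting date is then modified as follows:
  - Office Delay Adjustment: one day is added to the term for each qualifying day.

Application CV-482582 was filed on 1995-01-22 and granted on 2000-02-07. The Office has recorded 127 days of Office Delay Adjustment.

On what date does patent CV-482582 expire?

2019-05-29

(a) grant + 17 years → 7 February 2017.
(b) filing + 24 years → 22 January 2019.
Later of the two: 22 January 2019.
Office Delay Adjustment: +127 days → 29 May 2019.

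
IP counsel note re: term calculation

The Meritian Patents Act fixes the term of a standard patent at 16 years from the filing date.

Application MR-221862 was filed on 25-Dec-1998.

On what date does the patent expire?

2014-12-25

Filing date + 16 years → 25 December 2014.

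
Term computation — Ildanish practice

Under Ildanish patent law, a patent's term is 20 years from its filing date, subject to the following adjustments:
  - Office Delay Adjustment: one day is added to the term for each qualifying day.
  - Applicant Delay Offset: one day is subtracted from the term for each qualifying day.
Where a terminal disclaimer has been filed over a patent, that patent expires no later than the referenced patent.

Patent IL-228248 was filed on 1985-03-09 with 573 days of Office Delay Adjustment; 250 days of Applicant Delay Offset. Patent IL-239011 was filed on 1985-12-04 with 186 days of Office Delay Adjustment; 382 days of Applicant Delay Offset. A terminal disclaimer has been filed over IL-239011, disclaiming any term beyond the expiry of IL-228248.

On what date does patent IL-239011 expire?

2005-05-22

Natural term of IL-239011:
  Base: filing + 20 years → 4 December 2005.
  Office Delay Adjustment: +186 days → 8 June 2006.
  Applicant Delay Offset: −382 days → 22 May 2005.
Expiry of referenced patent IL-228248:
  Base: filing + 20 years → 9 March 2005.
  Office Delay Adjustment: +573 days → 3 October 2006.
  Applicant Delay Offset: −250 days → 26 January 2006.
Terminal disclaimer: IL-239011 expires on the earlier of 22 May 2005 and 26 January 2006.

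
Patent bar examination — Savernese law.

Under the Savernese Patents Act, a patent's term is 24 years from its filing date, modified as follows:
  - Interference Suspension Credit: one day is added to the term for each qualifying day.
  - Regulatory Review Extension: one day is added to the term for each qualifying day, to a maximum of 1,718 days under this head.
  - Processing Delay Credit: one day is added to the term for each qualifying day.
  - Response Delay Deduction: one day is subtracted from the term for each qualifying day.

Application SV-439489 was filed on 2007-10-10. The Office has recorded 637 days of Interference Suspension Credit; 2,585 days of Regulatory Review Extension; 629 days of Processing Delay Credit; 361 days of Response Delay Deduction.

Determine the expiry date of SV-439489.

Base term: filing date + 24 years → 10 October 2031.
Interference Suspension Credit: +637 days → 8 July 2033.
Regulatory Review Extension: 2585 days claimed exceeds the 1718-day cap, so +1718 days → 22 March 2038.
Processing Delay Credit: +629 days → 11 December 2039.
Response Delay Deduction: −361 days → 15 December 2038.

2038-12-15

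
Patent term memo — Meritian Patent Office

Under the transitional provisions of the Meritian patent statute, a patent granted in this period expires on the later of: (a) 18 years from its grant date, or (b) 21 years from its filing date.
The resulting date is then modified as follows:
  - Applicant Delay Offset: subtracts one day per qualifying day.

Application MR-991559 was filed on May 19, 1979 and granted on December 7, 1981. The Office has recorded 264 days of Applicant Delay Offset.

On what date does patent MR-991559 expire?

(a) grant + 18 years → 7 December 1999.
(b) filing + 21 years → 19 May 2000.
Later of the two: 19 May 2000.
Applicant Delay Offset: −264 days → 29 August 1999.

August 29, 1999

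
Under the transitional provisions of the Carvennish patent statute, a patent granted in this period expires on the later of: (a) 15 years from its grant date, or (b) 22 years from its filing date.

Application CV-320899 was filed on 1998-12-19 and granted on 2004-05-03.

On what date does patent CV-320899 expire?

(a) grant + 15 years → 3 May 2019.
(b) filing + 22 years → 19 December 2020.
Later of the two: 19 December 2020.

December 19, 2020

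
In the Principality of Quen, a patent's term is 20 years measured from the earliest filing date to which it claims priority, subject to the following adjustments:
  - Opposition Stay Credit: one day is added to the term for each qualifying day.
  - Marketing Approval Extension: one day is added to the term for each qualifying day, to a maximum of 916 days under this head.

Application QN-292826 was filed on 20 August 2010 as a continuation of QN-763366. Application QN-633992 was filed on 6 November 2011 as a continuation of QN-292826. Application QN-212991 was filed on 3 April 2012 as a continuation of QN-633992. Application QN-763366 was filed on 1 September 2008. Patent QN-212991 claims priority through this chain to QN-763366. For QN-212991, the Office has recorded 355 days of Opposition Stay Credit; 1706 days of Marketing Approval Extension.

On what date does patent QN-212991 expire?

Earliest priority filing: 1 September 2008.
Base term: 1 September 2008 + 20 years → 1 September 2028.
Opposition Stay Credit: +355 days → 22 August 2029.
Marketing Approval Extension: 1706 days claimed exceeds the 916-day cap, so +916 days → 24 February 2032.

2032-02-24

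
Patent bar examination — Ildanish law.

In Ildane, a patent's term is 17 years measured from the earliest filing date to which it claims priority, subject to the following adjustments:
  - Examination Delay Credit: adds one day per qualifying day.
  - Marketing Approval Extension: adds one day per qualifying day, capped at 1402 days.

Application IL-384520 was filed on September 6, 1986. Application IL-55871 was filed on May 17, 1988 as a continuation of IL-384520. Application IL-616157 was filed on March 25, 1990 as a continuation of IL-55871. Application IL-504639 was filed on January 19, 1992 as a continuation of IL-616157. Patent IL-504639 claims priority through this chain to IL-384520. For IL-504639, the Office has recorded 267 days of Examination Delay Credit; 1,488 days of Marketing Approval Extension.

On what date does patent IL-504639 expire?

Earliest priority filing: 6 September 1986.
Base term: 6 September 1986 + 17 years → 6 September 2003.
Examination Delay Credit: +267 days → 30 May 2004.
Marketing Approval Extension: 1488 days claimed exceeds the 1402-day cap, so +1402 days → 1 April 2008.

2008-04-01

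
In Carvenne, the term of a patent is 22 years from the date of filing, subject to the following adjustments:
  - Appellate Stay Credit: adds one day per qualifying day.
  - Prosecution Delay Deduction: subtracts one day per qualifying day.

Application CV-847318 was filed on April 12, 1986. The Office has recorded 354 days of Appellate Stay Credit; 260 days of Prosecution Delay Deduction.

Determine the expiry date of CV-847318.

Base term: filing date + 22 years → 12 April 2008.
Appellate Stay Credit: +354 days → 1 April 2009.
Prosecution Delay Deduction: −260 days → 15 July 2008.

July 15, 2008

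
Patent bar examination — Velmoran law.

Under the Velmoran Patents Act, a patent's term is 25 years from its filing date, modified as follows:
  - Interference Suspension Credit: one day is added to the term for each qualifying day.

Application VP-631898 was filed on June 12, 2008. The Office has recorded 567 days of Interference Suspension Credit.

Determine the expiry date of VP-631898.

December 31, 2034

Base term: filing date + 25 years → 12 June 2033.
Interference Suspension Credit: +567 days → 31 December 2034.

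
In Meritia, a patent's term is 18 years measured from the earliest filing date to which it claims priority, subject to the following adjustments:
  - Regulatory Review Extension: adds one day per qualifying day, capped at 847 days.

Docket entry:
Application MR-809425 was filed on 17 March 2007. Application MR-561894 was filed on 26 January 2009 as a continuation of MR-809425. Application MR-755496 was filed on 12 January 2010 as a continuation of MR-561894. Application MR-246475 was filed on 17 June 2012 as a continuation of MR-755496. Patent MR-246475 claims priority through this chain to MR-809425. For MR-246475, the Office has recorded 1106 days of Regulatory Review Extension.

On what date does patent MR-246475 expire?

Earliest priority filing: 17 March 2007.
Base term: 17 March 2007 + 18 years → 17 March 2025.
Regulatory Review Extension: 1106 days claimed exceeds the 847-day cap, so +847 days → 12 July 2027.

July 12, 2027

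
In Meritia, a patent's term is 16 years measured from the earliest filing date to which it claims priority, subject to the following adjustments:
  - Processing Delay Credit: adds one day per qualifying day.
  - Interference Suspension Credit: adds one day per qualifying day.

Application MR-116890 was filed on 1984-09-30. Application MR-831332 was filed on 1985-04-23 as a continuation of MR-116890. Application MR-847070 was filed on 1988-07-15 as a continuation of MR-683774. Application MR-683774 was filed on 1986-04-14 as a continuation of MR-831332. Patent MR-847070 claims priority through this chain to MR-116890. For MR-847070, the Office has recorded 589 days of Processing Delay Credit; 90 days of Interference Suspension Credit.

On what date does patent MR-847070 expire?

Earliest priority filing: 30 September 1984.
Base term: 30 September 1984 + 16 years → 30 September 2000.
Processing Delay Credit: +589 days → 12 May 2002.
Interference Suspension Credit: +90 days → 10 August 2002.

2002-08-10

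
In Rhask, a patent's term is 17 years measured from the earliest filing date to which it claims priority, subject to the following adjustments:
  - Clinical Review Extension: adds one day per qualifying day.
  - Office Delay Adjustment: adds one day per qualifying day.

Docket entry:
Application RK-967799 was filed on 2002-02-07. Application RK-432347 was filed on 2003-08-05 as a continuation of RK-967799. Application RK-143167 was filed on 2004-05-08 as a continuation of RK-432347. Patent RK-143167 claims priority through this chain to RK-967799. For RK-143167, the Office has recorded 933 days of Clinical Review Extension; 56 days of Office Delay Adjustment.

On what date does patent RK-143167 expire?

Earliest priority filing: 7 February 2002.
Base term: 7 February 2002 + 17 years → 7 February 2019.
Clinical Review Extension: +933 days → 28 August 2021.
Office Delay Adjustment: +56 days → 23 October 2021.

October 23, 2021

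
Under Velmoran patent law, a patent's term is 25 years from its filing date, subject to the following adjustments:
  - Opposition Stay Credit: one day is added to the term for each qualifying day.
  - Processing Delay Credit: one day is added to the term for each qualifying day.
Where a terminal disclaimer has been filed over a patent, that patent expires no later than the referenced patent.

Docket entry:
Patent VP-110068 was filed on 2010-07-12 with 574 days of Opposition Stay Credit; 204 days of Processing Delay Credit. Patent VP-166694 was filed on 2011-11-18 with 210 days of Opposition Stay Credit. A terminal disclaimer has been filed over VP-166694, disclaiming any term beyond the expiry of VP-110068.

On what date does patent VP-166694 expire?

Natural term of VP-166694:
  Base: filing + 25 years → 18 November 2036.
  Opposition Stay Credit: +210 days → 16 June 2037.
Expiry of referenced patent VP-110068:
  Base: filing + 25 years → 12 July 2035.
  Opposition Stay Credit: +574 days → 5 February 2037.
  Processing Delay Credit: +204 days → 28 August 2037.
Terminal disclaimer: VP-166694 expires on the earlier of 16 June 2037 and 28 August 2037.

2037-06-16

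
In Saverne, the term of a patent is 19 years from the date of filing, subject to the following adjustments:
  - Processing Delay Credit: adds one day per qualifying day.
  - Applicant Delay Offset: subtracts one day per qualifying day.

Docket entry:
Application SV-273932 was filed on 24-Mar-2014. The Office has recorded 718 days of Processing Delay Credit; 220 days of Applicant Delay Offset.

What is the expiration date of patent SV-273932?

Base term: filing date + 19 years → 24 March 2033.
Processing Delay Credit: +718 days → 12 March 2035.
Applicant Delay Offset: −220 days → 4 August 2034.

2034-08-04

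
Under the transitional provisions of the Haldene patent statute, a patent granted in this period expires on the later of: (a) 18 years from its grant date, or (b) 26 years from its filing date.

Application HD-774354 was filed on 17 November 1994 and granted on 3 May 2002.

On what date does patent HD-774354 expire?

2020-11-17

(a) grant + 18 years → 3 May 2020.
(b) filing + 26 years → 17 November 2020.
Later of the two: 17 November 2020.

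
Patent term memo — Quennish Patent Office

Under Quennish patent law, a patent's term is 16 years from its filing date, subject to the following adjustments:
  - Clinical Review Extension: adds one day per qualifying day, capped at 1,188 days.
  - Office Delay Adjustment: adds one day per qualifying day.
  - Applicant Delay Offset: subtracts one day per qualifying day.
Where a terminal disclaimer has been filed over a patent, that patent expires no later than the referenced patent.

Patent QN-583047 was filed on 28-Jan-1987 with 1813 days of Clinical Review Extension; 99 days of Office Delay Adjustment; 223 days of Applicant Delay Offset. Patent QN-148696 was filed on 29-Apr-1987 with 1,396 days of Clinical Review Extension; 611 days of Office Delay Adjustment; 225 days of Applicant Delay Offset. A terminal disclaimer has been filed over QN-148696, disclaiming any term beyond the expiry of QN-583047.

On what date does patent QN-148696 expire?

2005-12-27

Natural term of QN-148696:
  Base: filing + 16 years → 29 April 2003.
  Clinical Review Extension: 1396 days claimed exceeds the 1188-day cap, so +1188 days → 30 July 2006.
  Office Delay Adjustment: +611 days → 1 April 2008.
  Applicant Delay Offset: −225 days → 20 August 2007.
Expiry of referenced patent QN-583047:
  Base: filing + 16 years → 28 January 2003.
  Clinical Review Extension: 1813 days claimed exceeds the 1188-day cap, so +1188 days → 30 April 2006.
  Office Delay Adjustment: +99 days → 7 August 2006.
  Applicant Delay Offset: −223 days → 27 December 2005.
Terminal disclaimer: QN-148696 expires on the earlier of 20 August 2007 and 27 December 2005.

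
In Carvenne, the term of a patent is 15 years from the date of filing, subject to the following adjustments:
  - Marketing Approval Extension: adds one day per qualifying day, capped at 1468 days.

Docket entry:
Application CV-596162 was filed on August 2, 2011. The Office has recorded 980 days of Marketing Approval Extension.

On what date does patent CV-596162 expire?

Base term: filing date + 15 years → 2 August 2026.
Marketing Approval Extension: 980 days (within the 1468-day cap) → +980 days → 8 April 2029.

April 8, 2029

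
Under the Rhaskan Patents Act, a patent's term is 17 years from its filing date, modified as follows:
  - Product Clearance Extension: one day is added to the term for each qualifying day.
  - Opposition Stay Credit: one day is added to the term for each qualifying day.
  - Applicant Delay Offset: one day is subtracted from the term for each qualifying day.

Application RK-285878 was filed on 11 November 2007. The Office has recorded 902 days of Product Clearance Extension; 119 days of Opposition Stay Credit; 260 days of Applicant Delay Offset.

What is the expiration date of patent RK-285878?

2026-12-12

Base term: filing date + 17 years → 11 November 2024.
Product Clearance Extension: +902 days → 2 May 2027.
Opposition Stay Credit: +119 days → 29 August 2027.
Applicant Delay Offset: −260 days → 12 December 2026.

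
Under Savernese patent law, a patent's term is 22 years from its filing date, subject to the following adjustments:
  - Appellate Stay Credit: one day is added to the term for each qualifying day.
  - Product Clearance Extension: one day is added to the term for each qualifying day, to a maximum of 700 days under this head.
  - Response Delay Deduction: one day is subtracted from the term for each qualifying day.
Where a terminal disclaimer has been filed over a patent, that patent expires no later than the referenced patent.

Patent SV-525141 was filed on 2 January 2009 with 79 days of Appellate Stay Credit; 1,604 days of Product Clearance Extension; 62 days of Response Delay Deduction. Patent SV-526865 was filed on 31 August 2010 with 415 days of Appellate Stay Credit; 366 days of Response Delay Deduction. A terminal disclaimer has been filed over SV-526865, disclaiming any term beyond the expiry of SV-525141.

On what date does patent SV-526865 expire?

Natural term of SV-526865:
  Base: filing + 22 years → 31 August 2032.
  Appellate Stay Credit: +415 days → 20 October 2033.
  Response Delay Deduction: −366 days → 19 October 2032.
Expiry of referenced patent SV-525141:
  Base: filing + 22 years → 2 January 2031.
  Appellate Stay Credit: +79 days → 22 March 2031.
  Product Clearance Extension: 1604 days claimed exceeds the 700-day cap, so +700 days → 19 February 2033.
  Response Delay Deduction: −62 days → 19 December 2032.
Terminal disclaimer: SV-526865 expires on the earlier of 19 October 2032 and 19 December 2032.

October 19, 2032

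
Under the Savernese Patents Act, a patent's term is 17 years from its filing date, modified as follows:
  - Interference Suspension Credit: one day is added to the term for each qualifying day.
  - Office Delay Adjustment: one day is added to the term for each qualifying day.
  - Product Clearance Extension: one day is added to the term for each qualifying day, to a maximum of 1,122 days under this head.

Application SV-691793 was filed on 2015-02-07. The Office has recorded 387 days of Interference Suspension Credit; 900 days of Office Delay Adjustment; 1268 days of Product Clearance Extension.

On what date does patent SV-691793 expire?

September 12, 2038

Base term: filing date + 17 years → 7 February 2032.
Interference Suspension Credit: +387 days → 28 February 2033.
Office Delay Adjustment: +900 days → 17 August 2035.
Product Clearance Extension: 1268 days claimed exceeds the 1122-day cap, so +1122 days → 12 September 2038.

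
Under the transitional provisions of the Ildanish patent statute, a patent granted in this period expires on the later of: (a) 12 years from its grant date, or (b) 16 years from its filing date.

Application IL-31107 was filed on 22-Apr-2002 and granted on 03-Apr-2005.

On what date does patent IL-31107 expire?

(a) grant + 12 years → 3 April 2017.
(b) filing + 16 years → 22 April 2018.
Later of the two: 22 April 2018.

2018-04-22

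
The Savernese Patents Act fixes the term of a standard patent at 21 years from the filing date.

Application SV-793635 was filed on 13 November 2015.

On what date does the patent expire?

2036-11-13

Filing date + 21 years → 13 November 2036.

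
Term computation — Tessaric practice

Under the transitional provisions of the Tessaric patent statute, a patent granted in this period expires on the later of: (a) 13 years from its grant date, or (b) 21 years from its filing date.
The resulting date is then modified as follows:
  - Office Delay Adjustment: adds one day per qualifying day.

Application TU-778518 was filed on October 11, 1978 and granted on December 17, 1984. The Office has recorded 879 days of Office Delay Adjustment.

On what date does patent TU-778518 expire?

2002-03-08

(a) grant + 13 years → 17 December 1997.
(b) filing + 21 years → 11 October 1999.
Later of the two: 11 October 1999.
Office Delay Adjustment: +879 days → 8 March 2002.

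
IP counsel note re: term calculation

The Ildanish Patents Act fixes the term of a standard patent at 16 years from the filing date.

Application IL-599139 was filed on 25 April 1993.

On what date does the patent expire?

Filing date + 16 years → 25 April 2009.

2009-04-25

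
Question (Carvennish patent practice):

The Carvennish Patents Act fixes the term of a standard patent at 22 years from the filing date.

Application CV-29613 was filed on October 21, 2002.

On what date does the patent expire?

2024-10-21

Filing date + 22 years → 21 October 2024.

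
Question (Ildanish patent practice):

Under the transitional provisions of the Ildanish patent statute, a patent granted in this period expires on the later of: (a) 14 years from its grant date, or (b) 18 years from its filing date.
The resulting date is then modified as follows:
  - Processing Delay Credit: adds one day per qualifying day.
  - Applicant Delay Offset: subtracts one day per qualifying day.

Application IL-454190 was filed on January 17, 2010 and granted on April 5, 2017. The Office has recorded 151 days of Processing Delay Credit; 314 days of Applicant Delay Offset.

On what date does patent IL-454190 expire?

2030-10-24

(a) grant + 14 years → 5 April 2031.
(b) filing + 18 years → 17 January 2028.
Later of the two: 5 April 2031.
Processing Delay Credit: +151 days → 3 September 2031.
Applicant Delay Offset: −314 days → 24 October 2030.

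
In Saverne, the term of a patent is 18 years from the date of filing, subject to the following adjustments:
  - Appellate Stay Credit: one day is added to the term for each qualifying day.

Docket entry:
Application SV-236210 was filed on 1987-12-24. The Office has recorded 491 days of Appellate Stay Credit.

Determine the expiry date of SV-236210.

Base term: filing date + 18 years → 24 December 2005.
Appellate Stay Credit: +491 days → 29 April 2007.

April 29, 2007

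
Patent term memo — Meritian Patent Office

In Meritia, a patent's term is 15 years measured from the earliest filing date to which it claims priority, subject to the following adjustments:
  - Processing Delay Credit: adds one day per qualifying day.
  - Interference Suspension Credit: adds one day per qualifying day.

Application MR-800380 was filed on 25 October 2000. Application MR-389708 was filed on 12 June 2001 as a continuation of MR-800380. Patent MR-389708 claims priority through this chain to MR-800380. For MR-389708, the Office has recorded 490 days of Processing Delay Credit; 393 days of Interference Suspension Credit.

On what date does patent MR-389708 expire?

March 26, 2018

Earliest priority filing: 25 October 2000.
Base term: 25 October 2000 + 15 years → 25 October 2015.
Processing Delay Credit: +490 days → 26 February 2017.
Interference Suspension Credit: +393 days → 26 March 2018.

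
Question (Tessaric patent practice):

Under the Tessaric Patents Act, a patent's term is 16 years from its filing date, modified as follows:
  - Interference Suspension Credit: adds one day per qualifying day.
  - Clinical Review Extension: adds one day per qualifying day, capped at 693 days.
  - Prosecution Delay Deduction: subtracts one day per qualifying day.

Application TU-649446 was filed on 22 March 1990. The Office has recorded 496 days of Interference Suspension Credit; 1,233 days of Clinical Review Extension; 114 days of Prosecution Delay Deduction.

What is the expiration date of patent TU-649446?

March 1, 2009

Base term: filing date + 16 years → 22 March 2006.
Interference Suspension Credit: +496 days → 31 July 2007.
Clinical Review Extension: 1233 days claimed exceeds the 693-day cap, so +693 days → 23 June 2009.
Prosecution Delay Deduction: −114 days → 1 March 2009.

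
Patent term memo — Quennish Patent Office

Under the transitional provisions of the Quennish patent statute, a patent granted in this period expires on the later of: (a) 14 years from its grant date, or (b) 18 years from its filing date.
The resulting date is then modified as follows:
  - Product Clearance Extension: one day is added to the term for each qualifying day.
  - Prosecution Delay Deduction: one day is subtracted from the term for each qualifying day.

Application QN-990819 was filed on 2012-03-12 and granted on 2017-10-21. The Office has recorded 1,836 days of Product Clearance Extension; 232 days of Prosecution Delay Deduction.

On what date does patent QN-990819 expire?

(a) grant + 14 years → 21 October 2031.
(b) filing + 18 years → 12 March 2030.
Later of the two: 21 October 2031.
Product Clearance Extension: +1836 days → 30 October 2036.
Prosecution Delay Deduction: −232 days → 12 March 2036.

March 12, 2036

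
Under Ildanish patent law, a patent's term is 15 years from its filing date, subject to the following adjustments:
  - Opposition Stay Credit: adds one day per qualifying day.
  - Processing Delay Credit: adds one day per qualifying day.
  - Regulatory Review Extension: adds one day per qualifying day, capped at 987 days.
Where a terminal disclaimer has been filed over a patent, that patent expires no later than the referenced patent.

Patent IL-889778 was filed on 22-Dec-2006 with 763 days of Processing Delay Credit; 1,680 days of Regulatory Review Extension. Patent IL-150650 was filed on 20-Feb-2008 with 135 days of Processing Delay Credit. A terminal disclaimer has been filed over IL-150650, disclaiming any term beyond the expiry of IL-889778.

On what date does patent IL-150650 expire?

July 5, 2023

Natural term of IL-150650:
  Base: filing + 15 years → 20 February 2023.
  Processing Delay Credit: +135 days → 5 July 2023.
Expiry of referenced patent IL-889778:
  Base: filing + 15 years → 22 December 2021.
  Processing Delay Credit: +763 days → 24 January 2024.
  Regulatory Review Extension: 1680 days claimed exceeds the 987-day cap, so +987 days → 7 October 2026.
Terminal disclaimer: IL-150650 expires on the earlier of 5 July 2023 and 7 October 2026.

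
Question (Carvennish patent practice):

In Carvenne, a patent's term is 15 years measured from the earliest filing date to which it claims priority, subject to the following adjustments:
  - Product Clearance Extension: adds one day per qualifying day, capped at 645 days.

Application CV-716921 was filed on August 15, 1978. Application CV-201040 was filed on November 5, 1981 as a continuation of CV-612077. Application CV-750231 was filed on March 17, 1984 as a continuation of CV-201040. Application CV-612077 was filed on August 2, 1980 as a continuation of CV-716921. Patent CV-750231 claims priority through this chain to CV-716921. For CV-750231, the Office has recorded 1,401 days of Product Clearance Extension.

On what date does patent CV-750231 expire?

Earliest priority filing: 15 August 1978.
Base term: 15 August 1978 + 15 years → 15 August 1993.
Product Clearance Extension: 1401 days claimed exceeds the 645-day cap, so +645 days → 22 May 1995.

1995-05-22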